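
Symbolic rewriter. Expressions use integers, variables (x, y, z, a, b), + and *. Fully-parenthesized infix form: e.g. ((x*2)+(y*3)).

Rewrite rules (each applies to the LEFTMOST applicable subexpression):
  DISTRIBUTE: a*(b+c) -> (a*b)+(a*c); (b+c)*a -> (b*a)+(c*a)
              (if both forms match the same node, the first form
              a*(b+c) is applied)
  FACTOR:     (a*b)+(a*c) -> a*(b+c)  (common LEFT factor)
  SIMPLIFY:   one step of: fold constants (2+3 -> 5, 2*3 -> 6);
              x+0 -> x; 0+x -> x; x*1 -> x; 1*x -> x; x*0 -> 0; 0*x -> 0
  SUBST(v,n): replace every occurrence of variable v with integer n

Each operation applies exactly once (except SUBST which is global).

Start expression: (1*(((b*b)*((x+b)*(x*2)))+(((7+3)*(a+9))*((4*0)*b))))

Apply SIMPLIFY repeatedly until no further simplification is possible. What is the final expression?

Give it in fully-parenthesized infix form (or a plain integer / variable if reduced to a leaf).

Answer: ((b*b)*((x+b)*(x*2)))

Derivation:
Start: (1*(((b*b)*((x+b)*(x*2)))+(((7+3)*(a+9))*((4*0)*b))))
Step 1: at root: (1*(((b*b)*((x+b)*(x*2)))+(((7+3)*(a+9))*((4*0)*b)))) -> (((b*b)*((x+b)*(x*2)))+(((7+3)*(a+9))*((4*0)*b))); overall: (1*(((b*b)*((x+b)*(x*2)))+(((7+3)*(a+9))*((4*0)*b)))) -> (((b*b)*((x+b)*(x*2)))+(((7+3)*(a+9))*((4*0)*b)))
Step 2: at RLL: (7+3) -> 10; overall: (((b*b)*((x+b)*(x*2)))+(((7+3)*(a+9))*((4*0)*b))) -> (((b*b)*((x+b)*(x*2)))+((10*(a+9))*((4*0)*b)))
Step 3: at RRL: (4*0) -> 0; overall: (((b*b)*((x+b)*(x*2)))+((10*(a+9))*((4*0)*b))) -> (((b*b)*((x+b)*(x*2)))+((10*(a+9))*(0*b)))
Step 4: at RR: (0*b) -> 0; overall: (((b*b)*((x+b)*(x*2)))+((10*(a+9))*(0*b))) -> (((b*b)*((x+b)*(x*2)))+((10*(a+9))*0))
Step 5: at R: ((10*(a+9))*0) -> 0; overall: (((b*b)*((x+b)*(x*2)))+((10*(a+9))*0)) -> (((b*b)*((x+b)*(x*2)))+0)
Step 6: at root: (((b*b)*((x+b)*(x*2)))+0) -> ((b*b)*((x+b)*(x*2))); overall: (((b*b)*((x+b)*(x*2)))+0) -> ((b*b)*((x+b)*(x*2)))
Fixed point: ((b*b)*((x+b)*(x*2)))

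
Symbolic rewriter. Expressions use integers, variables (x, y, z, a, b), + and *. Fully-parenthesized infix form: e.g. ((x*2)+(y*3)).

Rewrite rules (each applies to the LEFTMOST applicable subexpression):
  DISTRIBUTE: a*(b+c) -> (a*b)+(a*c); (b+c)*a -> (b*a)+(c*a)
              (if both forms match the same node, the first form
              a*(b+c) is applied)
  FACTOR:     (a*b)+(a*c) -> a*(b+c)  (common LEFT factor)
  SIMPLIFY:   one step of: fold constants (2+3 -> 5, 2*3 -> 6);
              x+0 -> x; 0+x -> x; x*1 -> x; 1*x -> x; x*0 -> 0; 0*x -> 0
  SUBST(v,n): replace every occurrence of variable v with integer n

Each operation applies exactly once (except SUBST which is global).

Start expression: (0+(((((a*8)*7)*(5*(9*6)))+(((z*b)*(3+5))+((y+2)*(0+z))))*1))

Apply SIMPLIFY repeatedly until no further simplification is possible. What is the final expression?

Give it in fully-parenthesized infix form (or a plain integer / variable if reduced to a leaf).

Start: (0+(((((a*8)*7)*(5*(9*6)))+(((z*b)*(3+5))+((y+2)*(0+z))))*1))
Step 1: at root: (0+(((((a*8)*7)*(5*(9*6)))+(((z*b)*(3+5))+((y+2)*(0+z))))*1)) -> (((((a*8)*7)*(5*(9*6)))+(((z*b)*(3+5))+((y+2)*(0+z))))*1); overall: (0+(((((a*8)*7)*(5*(9*6)))+(((z*b)*(3+5))+((y+2)*(0+z))))*1)) -> (((((a*8)*7)*(5*(9*6)))+(((z*b)*(3+5))+((y+2)*(0+z))))*1)
Step 2: at root: (((((a*8)*7)*(5*(9*6)))+(((z*b)*(3+5))+((y+2)*(0+z))))*1) -> ((((a*8)*7)*(5*(9*6)))+(((z*b)*(3+5))+((y+2)*(0+z)))); overall: (((((a*8)*7)*(5*(9*6)))+(((z*b)*(3+5))+((y+2)*(0+z))))*1) -> ((((a*8)*7)*(5*(9*6)))+(((z*b)*(3+5))+((y+2)*(0+z))))
Step 3: at LRR: (9*6) -> 54; overall: ((((a*8)*7)*(5*(9*6)))+(((z*b)*(3+5))+((y+2)*(0+z)))) -> ((((a*8)*7)*(5*54))+(((z*b)*(3+5))+((y+2)*(0+z))))
Step 4: at LR: (5*54) -> 270; overall: ((((a*8)*7)*(5*54))+(((z*b)*(3+5))+((y+2)*(0+z)))) -> ((((a*8)*7)*270)+(((z*b)*(3+5))+((y+2)*(0+z))))
Step 5: at RLR: (3+5) -> 8; overall: ((((a*8)*7)*270)+(((z*b)*(3+5))+((y+2)*(0+z)))) -> ((((a*8)*7)*270)+(((z*b)*8)+((y+2)*(0+z))))
Step 6: at RRR: (0+z) -> z; overall: ((((a*8)*7)*270)+(((z*b)*8)+((y+2)*(0+z)))) -> ((((a*8)*7)*270)+(((z*b)*8)+((y+2)*z)))
Fixed point: ((((a*8)*7)*270)+(((z*b)*8)+((y+2)*z)))

Answer: ((((a*8)*7)*270)+(((z*b)*8)+((y+2)*z)))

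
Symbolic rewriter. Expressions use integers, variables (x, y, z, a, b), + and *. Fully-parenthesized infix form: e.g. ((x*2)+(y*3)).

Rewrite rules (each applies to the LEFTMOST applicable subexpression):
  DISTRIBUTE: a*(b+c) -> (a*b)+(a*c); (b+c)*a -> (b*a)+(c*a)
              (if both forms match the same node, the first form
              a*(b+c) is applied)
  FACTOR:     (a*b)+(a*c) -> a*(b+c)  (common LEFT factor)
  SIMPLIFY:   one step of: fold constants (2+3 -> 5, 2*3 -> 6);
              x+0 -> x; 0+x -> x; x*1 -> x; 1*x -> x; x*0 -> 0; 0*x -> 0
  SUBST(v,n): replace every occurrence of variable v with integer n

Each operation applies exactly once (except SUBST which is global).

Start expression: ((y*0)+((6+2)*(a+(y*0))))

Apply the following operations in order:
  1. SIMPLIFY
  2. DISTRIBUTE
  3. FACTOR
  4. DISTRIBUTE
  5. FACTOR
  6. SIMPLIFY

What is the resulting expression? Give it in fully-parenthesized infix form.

Answer: ((6+2)*(a+(y*0)))

Derivation:
Start: ((y*0)+((6+2)*(a+(y*0))))
Apply SIMPLIFY at L (target: (y*0)): ((y*0)+((6+2)*(a+(y*0)))) -> (0+((6+2)*(a+(y*0))))
Apply DISTRIBUTE at R (target: ((6+2)*(a+(y*0)))): (0+((6+2)*(a+(y*0)))) -> (0+(((6+2)*a)+((6+2)*(y*0))))
Apply FACTOR at R (target: (((6+2)*a)+((6+2)*(y*0)))): (0+(((6+2)*a)+((6+2)*(y*0)))) -> (0+((6+2)*(a+(y*0))))
Apply DISTRIBUTE at R (target: ((6+2)*(a+(y*0)))): (0+((6+2)*(a+(y*0)))) -> (0+(((6+2)*a)+((6+2)*(y*0))))
Apply FACTOR at R (target: (((6+2)*a)+((6+2)*(y*0)))): (0+(((6+2)*a)+((6+2)*(y*0)))) -> (0+((6+2)*(a+(y*0))))
Apply SIMPLIFY at root (target: (0+((6+2)*(a+(y*0))))): (0+((6+2)*(a+(y*0)))) -> ((6+2)*(a+(y*0)))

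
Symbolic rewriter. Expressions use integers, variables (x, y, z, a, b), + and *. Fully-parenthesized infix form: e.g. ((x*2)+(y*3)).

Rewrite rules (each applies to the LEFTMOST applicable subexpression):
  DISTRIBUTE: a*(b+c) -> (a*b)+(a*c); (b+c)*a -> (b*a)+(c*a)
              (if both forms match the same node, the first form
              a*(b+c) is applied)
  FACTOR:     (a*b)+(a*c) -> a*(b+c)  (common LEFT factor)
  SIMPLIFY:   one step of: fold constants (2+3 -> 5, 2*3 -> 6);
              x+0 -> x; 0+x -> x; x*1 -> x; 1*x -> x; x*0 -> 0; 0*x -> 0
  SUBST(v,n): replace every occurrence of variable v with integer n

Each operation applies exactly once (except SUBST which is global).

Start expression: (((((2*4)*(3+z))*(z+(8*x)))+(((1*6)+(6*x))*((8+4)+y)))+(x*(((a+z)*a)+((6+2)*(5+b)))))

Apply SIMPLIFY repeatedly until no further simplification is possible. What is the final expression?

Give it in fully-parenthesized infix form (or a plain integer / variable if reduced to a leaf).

Start: (((((2*4)*(3+z))*(z+(8*x)))+(((1*6)+(6*x))*((8+4)+y)))+(x*(((a+z)*a)+((6+2)*(5+b)))))
Step 1: at LLLL: (2*4) -> 8; overall: (((((2*4)*(3+z))*(z+(8*x)))+(((1*6)+(6*x))*((8+4)+y)))+(x*(((a+z)*a)+((6+2)*(5+b))))) -> ((((8*(3+z))*(z+(8*x)))+(((1*6)+(6*x))*((8+4)+y)))+(x*(((a+z)*a)+((6+2)*(5+b)))))
Step 2: at LRLL: (1*6) -> 6; overall: ((((8*(3+z))*(z+(8*x)))+(((1*6)+(6*x))*((8+4)+y)))+(x*(((a+z)*a)+((6+2)*(5+b))))) -> ((((8*(3+z))*(z+(8*x)))+((6+(6*x))*((8+4)+y)))+(x*(((a+z)*a)+((6+2)*(5+b)))))
Step 3: at LRRL: (8+4) -> 12; overall: ((((8*(3+z))*(z+(8*x)))+((6+(6*x))*((8+4)+y)))+(x*(((a+z)*a)+((6+2)*(5+b))))) -> ((((8*(3+z))*(z+(8*x)))+((6+(6*x))*(12+y)))+(x*(((a+z)*a)+((6+2)*(5+b)))))
Step 4: at RRRL: (6+2) -> 8; overall: ((((8*(3+z))*(z+(8*x)))+((6+(6*x))*(12+y)))+(x*(((a+z)*a)+((6+2)*(5+b))))) -> ((((8*(3+z))*(z+(8*x)))+((6+(6*x))*(12+y)))+(x*(((a+z)*a)+(8*(5+b)))))
Fixed point: ((((8*(3+z))*(z+(8*x)))+((6+(6*x))*(12+y)))+(x*(((a+z)*a)+(8*(5+b)))))

Answer: ((((8*(3+z))*(z+(8*x)))+((6+(6*x))*(12+y)))+(x*(((a+z)*a)+(8*(5+b)))))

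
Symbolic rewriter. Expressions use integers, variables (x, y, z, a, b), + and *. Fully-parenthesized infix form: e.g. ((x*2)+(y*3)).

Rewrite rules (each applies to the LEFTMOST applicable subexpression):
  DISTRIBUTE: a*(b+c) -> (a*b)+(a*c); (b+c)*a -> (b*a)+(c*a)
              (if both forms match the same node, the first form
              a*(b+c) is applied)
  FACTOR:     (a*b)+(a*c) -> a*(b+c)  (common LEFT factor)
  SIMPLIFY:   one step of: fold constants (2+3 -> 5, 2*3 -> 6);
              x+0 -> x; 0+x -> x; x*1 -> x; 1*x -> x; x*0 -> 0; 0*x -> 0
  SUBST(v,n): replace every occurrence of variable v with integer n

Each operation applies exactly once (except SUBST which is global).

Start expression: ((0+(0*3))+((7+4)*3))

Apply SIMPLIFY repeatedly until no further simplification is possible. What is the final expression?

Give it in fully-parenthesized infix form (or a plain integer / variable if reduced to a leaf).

Answer: 33

Derivation:
Start: ((0+(0*3))+((7+4)*3))
Step 1: at L: (0+(0*3)) -> (0*3); overall: ((0+(0*3))+((7+4)*3)) -> ((0*3)+((7+4)*3))
Step 2: at L: (0*3) -> 0; overall: ((0*3)+((7+4)*3)) -> (0+((7+4)*3))
Step 3: at root: (0+((7+4)*3)) -> ((7+4)*3); overall: (0+((7+4)*3)) -> ((7+4)*3)
Step 4: at L: (7+4) -> 11; overall: ((7+4)*3) -> (11*3)
Step 5: at root: (11*3) -> 33; overall: (11*3) -> 33
Fixed point: 33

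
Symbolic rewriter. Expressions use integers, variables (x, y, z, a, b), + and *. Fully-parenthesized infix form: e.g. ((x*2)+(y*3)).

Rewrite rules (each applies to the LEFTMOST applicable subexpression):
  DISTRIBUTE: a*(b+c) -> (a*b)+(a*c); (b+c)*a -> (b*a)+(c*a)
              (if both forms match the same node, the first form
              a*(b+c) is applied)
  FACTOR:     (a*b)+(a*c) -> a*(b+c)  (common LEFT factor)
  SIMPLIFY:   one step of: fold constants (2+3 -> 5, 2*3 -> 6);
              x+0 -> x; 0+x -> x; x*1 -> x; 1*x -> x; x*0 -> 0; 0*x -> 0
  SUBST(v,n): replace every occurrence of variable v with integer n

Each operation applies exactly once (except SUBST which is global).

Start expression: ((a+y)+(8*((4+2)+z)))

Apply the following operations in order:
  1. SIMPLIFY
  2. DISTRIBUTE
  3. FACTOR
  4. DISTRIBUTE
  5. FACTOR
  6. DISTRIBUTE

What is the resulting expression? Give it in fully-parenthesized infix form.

Answer: ((a+y)+((8*6)+(8*z)))

Derivation:
Start: ((a+y)+(8*((4+2)+z)))
Apply SIMPLIFY at RRL (target: (4+2)): ((a+y)+(8*((4+2)+z))) -> ((a+y)+(8*(6+z)))
Apply DISTRIBUTE at R (target: (8*(6+z))): ((a+y)+(8*(6+z))) -> ((a+y)+((8*6)+(8*z)))
Apply FACTOR at R (target: ((8*6)+(8*z))): ((a+y)+((8*6)+(8*z))) -> ((a+y)+(8*(6+z)))
Apply DISTRIBUTE at R (target: (8*(6+z))): ((a+y)+(8*(6+z))) -> ((a+y)+((8*6)+(8*z)))
Apply FACTOR at R (target: ((8*6)+(8*z))): ((a+y)+((8*6)+(8*z))) -> ((a+y)+(8*(6+z)))
Apply DISTRIBUTE at R (target: (8*(6+z))): ((a+y)+(8*(6+z))) -> ((a+y)+((8*6)+(8*z)))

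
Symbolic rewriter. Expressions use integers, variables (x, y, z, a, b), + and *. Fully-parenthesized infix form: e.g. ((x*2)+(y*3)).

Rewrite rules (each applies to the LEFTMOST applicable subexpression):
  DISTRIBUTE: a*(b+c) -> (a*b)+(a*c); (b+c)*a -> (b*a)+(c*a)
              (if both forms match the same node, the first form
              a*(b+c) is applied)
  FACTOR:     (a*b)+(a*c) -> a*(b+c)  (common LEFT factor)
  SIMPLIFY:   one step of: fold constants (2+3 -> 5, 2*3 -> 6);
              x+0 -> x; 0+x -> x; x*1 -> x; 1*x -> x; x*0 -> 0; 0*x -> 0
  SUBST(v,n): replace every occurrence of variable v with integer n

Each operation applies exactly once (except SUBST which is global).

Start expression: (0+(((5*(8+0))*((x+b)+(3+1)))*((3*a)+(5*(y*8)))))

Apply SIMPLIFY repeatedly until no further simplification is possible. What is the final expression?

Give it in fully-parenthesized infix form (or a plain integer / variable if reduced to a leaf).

Answer: ((40*((x+b)+4))*((3*a)+(5*(y*8))))

Derivation:
Start: (0+(((5*(8+0))*((x+b)+(3+1)))*((3*a)+(5*(y*8)))))
Step 1: at root: (0+(((5*(8+0))*((x+b)+(3+1)))*((3*a)+(5*(y*8))))) -> (((5*(8+0))*((x+b)+(3+1)))*((3*a)+(5*(y*8)))); overall: (0+(((5*(8+0))*((x+b)+(3+1)))*((3*a)+(5*(y*8))))) -> (((5*(8+0))*((x+b)+(3+1)))*((3*a)+(5*(y*8))))
Step 2: at LLR: (8+0) -> 8; overall: (((5*(8+0))*((x+b)+(3+1)))*((3*a)+(5*(y*8)))) -> (((5*8)*((x+b)+(3+1)))*((3*a)+(5*(y*8))))
Step 3: at LL: (5*8) -> 40; overall: (((5*8)*((x+b)+(3+1)))*((3*a)+(5*(y*8)))) -> ((40*((x+b)+(3+1)))*((3*a)+(5*(y*8))))
Step 4: at LRR: (3+1) -> 4; overall: ((40*((x+b)+(3+1)))*((3*a)+(5*(y*8)))) -> ((40*((x+b)+4))*((3*a)+(5*(y*8))))
Fixed point: ((40*((x+b)+4))*((3*a)+(5*(y*8))))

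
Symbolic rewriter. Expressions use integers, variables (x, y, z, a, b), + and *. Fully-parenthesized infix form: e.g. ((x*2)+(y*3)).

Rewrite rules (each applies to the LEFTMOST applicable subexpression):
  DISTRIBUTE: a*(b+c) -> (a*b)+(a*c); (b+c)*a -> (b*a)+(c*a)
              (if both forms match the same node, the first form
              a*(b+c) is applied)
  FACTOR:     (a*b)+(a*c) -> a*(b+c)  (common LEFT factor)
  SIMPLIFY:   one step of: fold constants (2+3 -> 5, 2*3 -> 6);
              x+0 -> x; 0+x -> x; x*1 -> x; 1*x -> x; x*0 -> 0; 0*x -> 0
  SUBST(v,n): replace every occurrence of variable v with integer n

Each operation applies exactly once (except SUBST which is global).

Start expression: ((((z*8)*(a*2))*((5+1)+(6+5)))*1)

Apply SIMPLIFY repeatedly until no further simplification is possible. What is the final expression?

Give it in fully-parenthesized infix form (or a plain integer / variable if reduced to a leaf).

Answer: (((z*8)*(a*2))*17)

Derivation:
Start: ((((z*8)*(a*2))*((5+1)+(6+5)))*1)
Step 1: at root: ((((z*8)*(a*2))*((5+1)+(6+5)))*1) -> (((z*8)*(a*2))*((5+1)+(6+5))); overall: ((((z*8)*(a*2))*((5+1)+(6+5)))*1) -> (((z*8)*(a*2))*((5+1)+(6+5)))
Step 2: at RL: (5+1) -> 6; overall: (((z*8)*(a*2))*((5+1)+(6+5))) -> (((z*8)*(a*2))*(6+(6+5)))
Step 3: at RR: (6+5) -> 11; overall: (((z*8)*(a*2))*(6+(6+5))) -> (((z*8)*(a*2))*(6+11))
Step 4: at R: (6+11) -> 17; overall: (((z*8)*(a*2))*(6+11)) -> (((z*8)*(a*2))*17)
Fixed point: (((z*8)*(a*2))*17)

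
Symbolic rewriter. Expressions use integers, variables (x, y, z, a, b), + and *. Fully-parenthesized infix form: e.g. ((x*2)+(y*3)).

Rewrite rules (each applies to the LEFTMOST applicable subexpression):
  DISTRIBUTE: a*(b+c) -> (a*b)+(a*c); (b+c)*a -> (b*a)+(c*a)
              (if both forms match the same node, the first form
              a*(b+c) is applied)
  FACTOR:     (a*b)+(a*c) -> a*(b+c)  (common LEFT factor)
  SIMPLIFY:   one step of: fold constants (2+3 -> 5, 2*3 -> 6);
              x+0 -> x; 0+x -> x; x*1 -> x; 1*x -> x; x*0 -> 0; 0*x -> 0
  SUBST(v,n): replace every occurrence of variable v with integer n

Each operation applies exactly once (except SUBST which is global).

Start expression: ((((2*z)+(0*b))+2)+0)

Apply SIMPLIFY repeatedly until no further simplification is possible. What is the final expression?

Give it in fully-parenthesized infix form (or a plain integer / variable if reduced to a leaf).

Answer: ((2*z)+2)

Derivation:
Start: ((((2*z)+(0*b))+2)+0)
Step 1: at root: ((((2*z)+(0*b))+2)+0) -> (((2*z)+(0*b))+2); overall: ((((2*z)+(0*b))+2)+0) -> (((2*z)+(0*b))+2)
Step 2: at LR: (0*b) -> 0; overall: (((2*z)+(0*b))+2) -> (((2*z)+0)+2)
Step 3: at L: ((2*z)+0) -> (2*z); overall: (((2*z)+0)+2) -> ((2*z)+2)
Fixed point: ((2*z)+2)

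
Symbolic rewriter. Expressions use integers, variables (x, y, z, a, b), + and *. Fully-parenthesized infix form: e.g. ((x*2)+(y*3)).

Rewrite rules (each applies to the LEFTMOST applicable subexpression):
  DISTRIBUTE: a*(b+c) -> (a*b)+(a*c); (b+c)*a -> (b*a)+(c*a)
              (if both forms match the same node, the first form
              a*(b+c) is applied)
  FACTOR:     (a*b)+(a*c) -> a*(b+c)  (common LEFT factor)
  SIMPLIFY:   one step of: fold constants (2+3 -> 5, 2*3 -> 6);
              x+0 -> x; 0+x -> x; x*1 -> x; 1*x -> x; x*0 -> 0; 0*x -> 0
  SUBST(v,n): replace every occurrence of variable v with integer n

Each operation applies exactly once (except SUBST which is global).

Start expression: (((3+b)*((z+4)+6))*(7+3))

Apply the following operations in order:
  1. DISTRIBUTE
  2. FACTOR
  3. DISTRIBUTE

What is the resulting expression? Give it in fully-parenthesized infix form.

Answer: ((((3+b)*((z+4)+6))*7)+(((3+b)*((z+4)+6))*3))

Derivation:
Start: (((3+b)*((z+4)+6))*(7+3))
Apply DISTRIBUTE at root (target: (((3+b)*((z+4)+6))*(7+3))): (((3+b)*((z+4)+6))*(7+3)) -> ((((3+b)*((z+4)+6))*7)+(((3+b)*((z+4)+6))*3))
Apply FACTOR at root (target: ((((3+b)*((z+4)+6))*7)+(((3+b)*((z+4)+6))*3))): ((((3+b)*((z+4)+6))*7)+(((3+b)*((z+4)+6))*3)) -> (((3+b)*((z+4)+6))*(7+3))
Apply DISTRIBUTE at root (target: (((3+b)*((z+4)+6))*(7+3))): (((3+b)*((z+4)+6))*(7+3)) -> ((((3+b)*((z+4)+6))*7)+(((3+b)*((z+4)+6))*3))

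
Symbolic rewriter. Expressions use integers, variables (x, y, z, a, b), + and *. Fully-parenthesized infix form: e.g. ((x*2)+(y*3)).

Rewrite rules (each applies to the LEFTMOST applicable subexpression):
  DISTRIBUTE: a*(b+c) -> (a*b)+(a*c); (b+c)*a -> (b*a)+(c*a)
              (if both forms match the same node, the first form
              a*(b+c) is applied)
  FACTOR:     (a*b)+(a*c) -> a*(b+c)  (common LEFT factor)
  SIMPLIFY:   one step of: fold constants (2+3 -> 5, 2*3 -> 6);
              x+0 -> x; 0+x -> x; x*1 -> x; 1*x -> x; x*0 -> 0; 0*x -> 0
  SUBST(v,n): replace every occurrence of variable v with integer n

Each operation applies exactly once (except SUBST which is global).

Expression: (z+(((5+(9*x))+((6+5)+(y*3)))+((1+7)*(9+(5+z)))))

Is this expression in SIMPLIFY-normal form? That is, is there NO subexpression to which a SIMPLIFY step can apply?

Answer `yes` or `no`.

Expression: (z+(((5+(9*x))+((6+5)+(y*3)))+((1+7)*(9+(5+z)))))
Scanning for simplifiable subexpressions (pre-order)...
  at root: (z+(((5+(9*x))+((6+5)+(y*3)))+((1+7)*(9+(5+z))))) (not simplifiable)
  at R: (((5+(9*x))+((6+5)+(y*3)))+((1+7)*(9+(5+z)))) (not simplifiable)
  at RL: ((5+(9*x))+((6+5)+(y*3))) (not simplifiable)
  at RLL: (5+(9*x)) (not simplifiable)
  at RLLR: (9*x) (not simplifiable)
  at RLR: ((6+5)+(y*3)) (not simplifiable)
  at RLRL: (6+5) (SIMPLIFIABLE)
  at RLRR: (y*3) (not simplifiable)
  at RR: ((1+7)*(9+(5+z))) (not simplifiable)
  at RRL: (1+7) (SIMPLIFIABLE)
  at RRR: (9+(5+z)) (not simplifiable)
  at RRRR: (5+z) (not simplifiable)
Found simplifiable subexpr at path RLRL: (6+5)
One SIMPLIFY step would give: (z+(((5+(9*x))+(11+(y*3)))+((1+7)*(9+(5+z)))))
-> NOT in normal form.

Answer: no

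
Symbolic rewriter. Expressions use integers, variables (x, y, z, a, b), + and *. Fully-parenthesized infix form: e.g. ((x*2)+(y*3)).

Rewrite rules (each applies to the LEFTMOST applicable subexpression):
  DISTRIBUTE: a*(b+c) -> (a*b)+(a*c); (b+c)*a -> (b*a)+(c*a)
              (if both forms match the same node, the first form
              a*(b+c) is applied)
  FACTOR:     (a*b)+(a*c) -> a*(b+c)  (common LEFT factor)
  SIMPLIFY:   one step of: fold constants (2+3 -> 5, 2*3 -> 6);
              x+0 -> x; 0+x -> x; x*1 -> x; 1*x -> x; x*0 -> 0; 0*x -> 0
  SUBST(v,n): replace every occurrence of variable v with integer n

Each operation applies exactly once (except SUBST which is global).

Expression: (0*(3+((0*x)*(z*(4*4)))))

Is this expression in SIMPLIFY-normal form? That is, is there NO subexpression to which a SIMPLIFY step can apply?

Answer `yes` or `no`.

Expression: (0*(3+((0*x)*(z*(4*4)))))
Scanning for simplifiable subexpressions (pre-order)...
  at root: (0*(3+((0*x)*(z*(4*4))))) (SIMPLIFIABLE)
  at R: (3+((0*x)*(z*(4*4)))) (not simplifiable)
  at RR: ((0*x)*(z*(4*4))) (not simplifiable)
  at RRL: (0*x) (SIMPLIFIABLE)
  at RRR: (z*(4*4)) (not simplifiable)
  at RRRR: (4*4) (SIMPLIFIABLE)
Found simplifiable subexpr at path root: (0*(3+((0*x)*(z*(4*4)))))
One SIMPLIFY step would give: 0
-> NOT in normal form.

Answer: no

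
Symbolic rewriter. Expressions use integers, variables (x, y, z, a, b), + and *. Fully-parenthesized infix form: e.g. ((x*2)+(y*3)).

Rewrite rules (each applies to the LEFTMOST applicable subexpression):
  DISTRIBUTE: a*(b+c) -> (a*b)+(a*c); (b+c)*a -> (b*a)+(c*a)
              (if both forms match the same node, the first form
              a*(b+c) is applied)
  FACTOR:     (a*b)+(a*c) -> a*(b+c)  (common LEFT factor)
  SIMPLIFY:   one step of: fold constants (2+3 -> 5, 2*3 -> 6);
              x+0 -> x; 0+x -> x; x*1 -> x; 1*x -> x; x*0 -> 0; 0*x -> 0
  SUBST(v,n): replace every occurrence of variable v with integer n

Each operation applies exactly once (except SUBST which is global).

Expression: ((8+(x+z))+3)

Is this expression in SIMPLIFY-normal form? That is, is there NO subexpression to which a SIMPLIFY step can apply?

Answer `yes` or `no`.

Answer: yes

Derivation:
Expression: ((8+(x+z))+3)
Scanning for simplifiable subexpressions (pre-order)...
  at root: ((8+(x+z))+3) (not simplifiable)
  at L: (8+(x+z)) (not simplifiable)
  at LR: (x+z) (not simplifiable)
Result: no simplifiable subexpression found -> normal form.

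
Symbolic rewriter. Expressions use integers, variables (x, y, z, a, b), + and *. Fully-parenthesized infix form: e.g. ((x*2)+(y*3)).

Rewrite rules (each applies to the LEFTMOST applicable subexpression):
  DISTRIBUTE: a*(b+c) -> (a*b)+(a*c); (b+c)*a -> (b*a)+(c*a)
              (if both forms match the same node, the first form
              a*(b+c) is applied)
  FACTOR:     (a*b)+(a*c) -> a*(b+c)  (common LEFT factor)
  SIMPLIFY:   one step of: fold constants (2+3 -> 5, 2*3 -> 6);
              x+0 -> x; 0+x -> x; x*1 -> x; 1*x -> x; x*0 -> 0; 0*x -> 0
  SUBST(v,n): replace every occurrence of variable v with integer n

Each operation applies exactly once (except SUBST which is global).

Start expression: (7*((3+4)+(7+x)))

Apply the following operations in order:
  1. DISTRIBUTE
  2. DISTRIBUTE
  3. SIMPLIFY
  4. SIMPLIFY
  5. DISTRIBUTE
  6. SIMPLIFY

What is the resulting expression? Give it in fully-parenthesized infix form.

Answer: (49+((7*7)+(7*x)))

Derivation:
Start: (7*((3+4)+(7+x)))
Apply DISTRIBUTE at root (target: (7*((3+4)+(7+x)))): (7*((3+4)+(7+x))) -> ((7*(3+4))+(7*(7+x)))
Apply DISTRIBUTE at L (target: (7*(3+4))): ((7*(3+4))+(7*(7+x))) -> (((7*3)+(7*4))+(7*(7+x)))
Apply SIMPLIFY at LL (target: (7*3)): (((7*3)+(7*4))+(7*(7+x))) -> ((21+(7*4))+(7*(7+x)))
Apply SIMPLIFY at LR (target: (7*4)): ((21+(7*4))+(7*(7+x))) -> ((21+28)+(7*(7+x)))
Apply DISTRIBUTE at R (target: (7*(7+x))): ((21+28)+(7*(7+x))) -> ((21+28)+((7*7)+(7*x)))
Apply SIMPLIFY at L (target: (21+28)): ((21+28)+((7*7)+(7*x))) -> (49+((7*7)+(7*x)))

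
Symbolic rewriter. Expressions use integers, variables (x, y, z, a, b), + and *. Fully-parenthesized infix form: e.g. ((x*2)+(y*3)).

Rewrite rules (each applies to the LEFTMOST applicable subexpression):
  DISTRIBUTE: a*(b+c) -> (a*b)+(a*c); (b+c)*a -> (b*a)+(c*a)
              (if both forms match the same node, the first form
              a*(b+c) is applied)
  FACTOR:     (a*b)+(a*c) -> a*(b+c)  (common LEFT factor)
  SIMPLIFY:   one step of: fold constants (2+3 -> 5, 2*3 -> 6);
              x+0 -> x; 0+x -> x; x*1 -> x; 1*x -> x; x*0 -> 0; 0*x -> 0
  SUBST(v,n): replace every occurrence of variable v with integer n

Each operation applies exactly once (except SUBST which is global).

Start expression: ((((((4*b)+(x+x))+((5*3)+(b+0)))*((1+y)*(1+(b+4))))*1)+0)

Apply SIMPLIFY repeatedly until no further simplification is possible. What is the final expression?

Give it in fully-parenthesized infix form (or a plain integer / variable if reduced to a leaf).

Start: ((((((4*b)+(x+x))+((5*3)+(b+0)))*((1+y)*(1+(b+4))))*1)+0)
Step 1: at root: ((((((4*b)+(x+x))+((5*3)+(b+0)))*((1+y)*(1+(b+4))))*1)+0) -> (((((4*b)+(x+x))+((5*3)+(b+0)))*((1+y)*(1+(b+4))))*1); overall: ((((((4*b)+(x+x))+((5*3)+(b+0)))*((1+y)*(1+(b+4))))*1)+0) -> (((((4*b)+(x+x))+((5*3)+(b+0)))*((1+y)*(1+(b+4))))*1)
Step 2: at root: (((((4*b)+(x+x))+((5*3)+(b+0)))*((1+y)*(1+(b+4))))*1) -> ((((4*b)+(x+x))+((5*3)+(b+0)))*((1+y)*(1+(b+4)))); overall: (((((4*b)+(x+x))+((5*3)+(b+0)))*((1+y)*(1+(b+4))))*1) -> ((((4*b)+(x+x))+((5*3)+(b+0)))*((1+y)*(1+(b+4))))
Step 3: at LRL: (5*3) -> 15; overall: ((((4*b)+(x+x))+((5*3)+(b+0)))*((1+y)*(1+(b+4)))) -> ((((4*b)+(x+x))+(15+(b+0)))*((1+y)*(1+(b+4))))
Step 4: at LRR: (b+0) -> b; overall: ((((4*b)+(x+x))+(15+(b+0)))*((1+y)*(1+(b+4)))) -> ((((4*b)+(x+x))+(15+b))*((1+y)*(1+(b+4))))
Fixed point: ((((4*b)+(x+x))+(15+b))*((1+y)*(1+(b+4))))

Answer: ((((4*b)+(x+x))+(15+b))*((1+y)*(1+(b+4))))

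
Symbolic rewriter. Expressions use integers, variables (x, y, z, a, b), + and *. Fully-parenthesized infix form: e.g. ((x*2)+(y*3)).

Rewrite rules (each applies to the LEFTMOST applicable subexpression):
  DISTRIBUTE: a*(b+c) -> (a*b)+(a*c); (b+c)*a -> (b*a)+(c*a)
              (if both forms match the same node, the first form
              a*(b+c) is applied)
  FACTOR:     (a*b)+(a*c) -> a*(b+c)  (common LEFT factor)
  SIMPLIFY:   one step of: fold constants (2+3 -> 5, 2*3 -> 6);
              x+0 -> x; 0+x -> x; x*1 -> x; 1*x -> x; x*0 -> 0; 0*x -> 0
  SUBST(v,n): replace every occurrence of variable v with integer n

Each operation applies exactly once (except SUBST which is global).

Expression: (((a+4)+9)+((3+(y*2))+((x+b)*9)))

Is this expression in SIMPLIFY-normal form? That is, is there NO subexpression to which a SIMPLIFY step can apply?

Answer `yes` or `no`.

Answer: yes

Derivation:
Expression: (((a+4)+9)+((3+(y*2))+((x+b)*9)))
Scanning for simplifiable subexpressions (pre-order)...
  at root: (((a+4)+9)+((3+(y*2))+((x+b)*9))) (not simplifiable)
  at L: ((a+4)+9) (not simplifiable)
  at LL: (a+4) (not simplifiable)
  at R: ((3+(y*2))+((x+b)*9)) (not simplifiable)
  at RL: (3+(y*2)) (not simplifiable)
  at RLR: (y*2) (not simplifiable)
  at RR: ((x+b)*9) (not simplifiable)
  at RRL: (x+b) (not simplifiable)
Result: no simplifiable subexpression found -> normal form.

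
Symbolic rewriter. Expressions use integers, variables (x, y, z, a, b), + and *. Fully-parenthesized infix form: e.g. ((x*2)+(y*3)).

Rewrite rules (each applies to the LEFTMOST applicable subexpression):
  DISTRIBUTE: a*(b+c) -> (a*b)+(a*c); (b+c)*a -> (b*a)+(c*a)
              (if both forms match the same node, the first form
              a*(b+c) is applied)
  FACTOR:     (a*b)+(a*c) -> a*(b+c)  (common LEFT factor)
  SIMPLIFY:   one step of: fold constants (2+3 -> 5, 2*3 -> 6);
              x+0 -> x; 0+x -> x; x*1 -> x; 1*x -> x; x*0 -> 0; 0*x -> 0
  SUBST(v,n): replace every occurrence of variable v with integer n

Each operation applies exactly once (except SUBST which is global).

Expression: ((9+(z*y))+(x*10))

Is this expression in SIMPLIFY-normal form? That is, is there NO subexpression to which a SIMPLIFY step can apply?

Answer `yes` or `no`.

Expression: ((9+(z*y))+(x*10))
Scanning for simplifiable subexpressions (pre-order)...
  at root: ((9+(z*y))+(x*10)) (not simplifiable)
  at L: (9+(z*y)) (not simplifiable)
  at LR: (z*y) (not simplifiable)
  at R: (x*10) (not simplifiable)
Result: no simplifiable subexpression found -> normal form.

Answer: yes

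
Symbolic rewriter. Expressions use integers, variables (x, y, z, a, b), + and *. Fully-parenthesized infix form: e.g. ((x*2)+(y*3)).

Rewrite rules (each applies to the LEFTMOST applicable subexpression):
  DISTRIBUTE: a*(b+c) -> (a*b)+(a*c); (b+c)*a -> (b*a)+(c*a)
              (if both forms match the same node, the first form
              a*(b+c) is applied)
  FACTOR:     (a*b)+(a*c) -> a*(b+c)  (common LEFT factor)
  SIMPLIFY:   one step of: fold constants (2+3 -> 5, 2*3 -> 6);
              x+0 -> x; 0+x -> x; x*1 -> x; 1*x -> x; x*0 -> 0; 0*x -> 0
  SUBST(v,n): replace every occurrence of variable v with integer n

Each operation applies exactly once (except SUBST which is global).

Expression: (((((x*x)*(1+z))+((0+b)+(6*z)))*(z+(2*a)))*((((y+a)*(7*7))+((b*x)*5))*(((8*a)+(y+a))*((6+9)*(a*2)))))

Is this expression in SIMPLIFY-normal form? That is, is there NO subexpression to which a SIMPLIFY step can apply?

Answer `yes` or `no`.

Expression: (((((x*x)*(1+z))+((0+b)+(6*z)))*(z+(2*a)))*((((y+a)*(7*7))+((b*x)*5))*(((8*a)+(y+a))*((6+9)*(a*2)))))
Scanning for simplifiable subexpressions (pre-order)...
  at root: (((((x*x)*(1+z))+((0+b)+(6*z)))*(z+(2*a)))*((((y+a)*(7*7))+((b*x)*5))*(((8*a)+(y+a))*((6+9)*(a*2))))) (not simplifiable)
  at L: ((((x*x)*(1+z))+((0+b)+(6*z)))*(z+(2*a))) (not simplifiable)
  at LL: (((x*x)*(1+z))+((0+b)+(6*z))) (not simplifiable)
  at LLL: ((x*x)*(1+z)) (not simplifiable)
  at LLLL: (x*x) (not simplifiable)
  at LLLR: (1+z) (not simplifiable)
  at LLR: ((0+b)+(6*z)) (not simplifiable)
  at LLRL: (0+b) (SIMPLIFIABLE)
  at LLRR: (6*z) (not simplifiable)
  at LR: (z+(2*a)) (not simplifiable)
  at LRR: (2*a) (not simplifiable)
  at R: ((((y+a)*(7*7))+((b*x)*5))*(((8*a)+(y+a))*((6+9)*(a*2)))) (not simplifiable)
  at RL: (((y+a)*(7*7))+((b*x)*5)) (not simplifiable)
  at RLL: ((y+a)*(7*7)) (not simplifiable)
  at RLLL: (y+a) (not simplifiable)
  at RLLR: (7*7) (SIMPLIFIABLE)
  at RLR: ((b*x)*5) (not simplifiable)
  at RLRL: (b*x) (not simplifiable)
  at RR: (((8*a)+(y+a))*((6+9)*(a*2))) (not simplifiable)
  at RRL: ((8*a)+(y+a)) (not simplifiable)
  at RRLL: (8*a) (not simplifiable)
  at RRLR: (y+a) (not simplifiable)
  at RRR: ((6+9)*(a*2)) (not simplifiable)
  at RRRL: (6+9) (SIMPLIFIABLE)
  at RRRR: (a*2) (not simplifiable)
Found simplifiable subexpr at path LLRL: (0+b)
One SIMPLIFY step would give: (((((x*x)*(1+z))+(b+(6*z)))*(z+(2*a)))*((((y+a)*(7*7))+((b*x)*5))*(((8*a)+(y+a))*((6+9)*(a*2)))))
-> NOT in normal form.

Answer: no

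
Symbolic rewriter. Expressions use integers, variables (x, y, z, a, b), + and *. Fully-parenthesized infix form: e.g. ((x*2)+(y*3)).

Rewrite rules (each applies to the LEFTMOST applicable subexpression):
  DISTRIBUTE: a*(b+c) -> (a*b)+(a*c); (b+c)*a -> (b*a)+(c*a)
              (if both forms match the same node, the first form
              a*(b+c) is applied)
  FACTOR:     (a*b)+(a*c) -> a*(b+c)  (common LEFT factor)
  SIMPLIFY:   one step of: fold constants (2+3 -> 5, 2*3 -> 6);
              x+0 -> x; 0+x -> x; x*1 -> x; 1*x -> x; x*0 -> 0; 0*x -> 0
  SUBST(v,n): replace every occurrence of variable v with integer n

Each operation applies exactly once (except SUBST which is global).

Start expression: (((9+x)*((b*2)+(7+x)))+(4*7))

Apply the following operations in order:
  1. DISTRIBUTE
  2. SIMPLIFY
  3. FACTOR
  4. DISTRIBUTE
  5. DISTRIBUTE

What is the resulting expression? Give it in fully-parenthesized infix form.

Answer: ((((9*(b*2))+(x*(b*2)))+((9+x)*(7+x)))+28)

Derivation:
Start: (((9+x)*((b*2)+(7+x)))+(4*7))
Apply DISTRIBUTE at L (target: ((9+x)*((b*2)+(7+x)))): (((9+x)*((b*2)+(7+x)))+(4*7)) -> ((((9+x)*(b*2))+((9+x)*(7+x)))+(4*7))
Apply SIMPLIFY at R (target: (4*7)): ((((9+x)*(b*2))+((9+x)*(7+x)))+(4*7)) -> ((((9+x)*(b*2))+((9+x)*(7+x)))+28)
Apply FACTOR at L (target: (((9+x)*(b*2))+((9+x)*(7+x)))): ((((9+x)*(b*2))+((9+x)*(7+x)))+28) -> (((9+x)*((b*2)+(7+x)))+28)
Apply DISTRIBUTE at L (target: ((9+x)*((b*2)+(7+x)))): (((9+x)*((b*2)+(7+x)))+28) -> ((((9+x)*(b*2))+((9+x)*(7+x)))+28)
Apply DISTRIBUTE at LL (target: ((9+x)*(b*2))): ((((9+x)*(b*2))+((9+x)*(7+x)))+28) -> ((((9*(b*2))+(x*(b*2)))+((9+x)*(7+x)))+28)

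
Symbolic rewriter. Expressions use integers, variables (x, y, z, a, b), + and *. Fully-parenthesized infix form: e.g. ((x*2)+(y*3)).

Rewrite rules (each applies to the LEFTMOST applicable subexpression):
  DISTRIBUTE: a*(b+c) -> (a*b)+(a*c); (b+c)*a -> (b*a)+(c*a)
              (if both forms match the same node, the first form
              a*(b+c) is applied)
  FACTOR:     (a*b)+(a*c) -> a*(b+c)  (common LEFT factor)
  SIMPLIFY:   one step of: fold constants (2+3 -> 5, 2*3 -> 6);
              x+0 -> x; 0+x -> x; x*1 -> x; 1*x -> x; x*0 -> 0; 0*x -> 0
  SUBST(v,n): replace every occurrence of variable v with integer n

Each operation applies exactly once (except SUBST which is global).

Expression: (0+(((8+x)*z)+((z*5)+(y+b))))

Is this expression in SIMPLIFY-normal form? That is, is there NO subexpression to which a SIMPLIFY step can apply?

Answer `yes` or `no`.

Expression: (0+(((8+x)*z)+((z*5)+(y+b))))
Scanning for simplifiable subexpressions (pre-order)...
  at root: (0+(((8+x)*z)+((z*5)+(y+b)))) (SIMPLIFIABLE)
  at R: (((8+x)*z)+((z*5)+(y+b))) (not simplifiable)
  at RL: ((8+x)*z) (not simplifiable)
  at RLL: (8+x) (not simplifiable)
  at RR: ((z*5)+(y+b)) (not simplifiable)
  at RRL: (z*5) (not simplifiable)
  at RRR: (y+b) (not simplifiable)
Found simplifiable subexpr at path root: (0+(((8+x)*z)+((z*5)+(y+b))))
One SIMPLIFY step would give: (((8+x)*z)+((z*5)+(y+b)))
-> NOT in normal form.

Answer: no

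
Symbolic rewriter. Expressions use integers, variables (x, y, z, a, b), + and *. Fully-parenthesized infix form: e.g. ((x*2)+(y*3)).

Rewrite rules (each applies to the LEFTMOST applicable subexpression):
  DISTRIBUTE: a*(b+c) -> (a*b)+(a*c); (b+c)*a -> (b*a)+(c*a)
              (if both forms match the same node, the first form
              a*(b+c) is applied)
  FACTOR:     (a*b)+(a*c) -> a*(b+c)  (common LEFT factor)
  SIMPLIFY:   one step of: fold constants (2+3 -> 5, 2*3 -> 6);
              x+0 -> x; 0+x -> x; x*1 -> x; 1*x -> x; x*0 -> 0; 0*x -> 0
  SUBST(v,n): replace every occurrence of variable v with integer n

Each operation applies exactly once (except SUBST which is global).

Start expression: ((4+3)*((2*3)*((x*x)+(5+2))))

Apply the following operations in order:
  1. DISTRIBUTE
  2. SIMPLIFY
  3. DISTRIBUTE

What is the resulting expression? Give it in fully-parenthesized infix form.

Answer: ((4*((6*(x*x))+(6*(5+2))))+(3*((2*3)*((x*x)+(5+2)))))

Derivation:
Start: ((4+3)*((2*3)*((x*x)+(5+2))))
Apply DISTRIBUTE at root (target: ((4+3)*((2*3)*((x*x)+(5+2))))): ((4+3)*((2*3)*((x*x)+(5+2)))) -> ((4*((2*3)*((x*x)+(5+2))))+(3*((2*3)*((x*x)+(5+2)))))
Apply SIMPLIFY at LRL (target: (2*3)): ((4*((2*3)*((x*x)+(5+2))))+(3*((2*3)*((x*x)+(5+2))))) -> ((4*(6*((x*x)+(5+2))))+(3*((2*3)*((x*x)+(5+2)))))
Apply DISTRIBUTE at LR (target: (6*((x*x)+(5+2)))): ((4*(6*((x*x)+(5+2))))+(3*((2*3)*((x*x)+(5+2))))) -> ((4*((6*(x*x))+(6*(5+2))))+(3*((2*3)*((x*x)+(5+2)))))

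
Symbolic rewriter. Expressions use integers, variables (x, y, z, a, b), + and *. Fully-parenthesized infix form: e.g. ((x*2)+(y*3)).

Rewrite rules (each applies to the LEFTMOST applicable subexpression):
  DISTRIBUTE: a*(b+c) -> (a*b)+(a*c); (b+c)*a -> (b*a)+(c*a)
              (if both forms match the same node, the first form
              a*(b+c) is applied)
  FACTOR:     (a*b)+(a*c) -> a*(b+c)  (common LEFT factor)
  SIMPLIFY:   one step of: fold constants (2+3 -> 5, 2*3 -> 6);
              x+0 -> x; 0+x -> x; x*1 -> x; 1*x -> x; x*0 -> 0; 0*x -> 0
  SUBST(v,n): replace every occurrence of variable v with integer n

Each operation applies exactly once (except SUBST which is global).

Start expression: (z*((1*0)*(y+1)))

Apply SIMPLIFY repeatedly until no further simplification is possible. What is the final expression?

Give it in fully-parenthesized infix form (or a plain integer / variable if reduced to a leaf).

Answer: 0

Derivation:
Start: (z*((1*0)*(y+1)))
Step 1: at RL: (1*0) -> 0; overall: (z*((1*0)*(y+1))) -> (z*(0*(y+1)))
Step 2: at R: (0*(y+1)) -> 0; overall: (z*(0*(y+1))) -> (z*0)
Step 3: at root: (z*0) -> 0; overall: (z*0) -> 0
Fixed point: 0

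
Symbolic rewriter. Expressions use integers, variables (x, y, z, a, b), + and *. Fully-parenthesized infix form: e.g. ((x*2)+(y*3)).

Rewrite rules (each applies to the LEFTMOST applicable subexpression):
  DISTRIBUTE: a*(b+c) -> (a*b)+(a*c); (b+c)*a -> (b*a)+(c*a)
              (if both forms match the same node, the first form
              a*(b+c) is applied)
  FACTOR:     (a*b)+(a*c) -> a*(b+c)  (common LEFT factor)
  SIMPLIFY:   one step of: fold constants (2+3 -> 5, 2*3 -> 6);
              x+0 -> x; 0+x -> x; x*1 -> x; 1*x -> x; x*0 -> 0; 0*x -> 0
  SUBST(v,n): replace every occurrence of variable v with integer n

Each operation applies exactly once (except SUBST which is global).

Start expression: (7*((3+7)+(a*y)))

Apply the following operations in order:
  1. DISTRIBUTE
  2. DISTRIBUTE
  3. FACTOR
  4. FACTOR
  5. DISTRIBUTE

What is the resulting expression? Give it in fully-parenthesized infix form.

Start: (7*((3+7)+(a*y)))
Apply DISTRIBUTE at root (target: (7*((3+7)+(a*y)))): (7*((3+7)+(a*y))) -> ((7*(3+7))+(7*(a*y)))
Apply DISTRIBUTE at L (target: (7*(3+7))): ((7*(3+7))+(7*(a*y))) -> (((7*3)+(7*7))+(7*(a*y)))
Apply FACTOR at L (target: ((7*3)+(7*7))): (((7*3)+(7*7))+(7*(a*y))) -> ((7*(3+7))+(7*(a*y)))
Apply FACTOR at root (target: ((7*(3+7))+(7*(a*y)))): ((7*(3+7))+(7*(a*y))) -> (7*((3+7)+(a*y)))
Apply DISTRIBUTE at root (target: (7*((3+7)+(a*y)))): (7*((3+7)+(a*y))) -> ((7*(3+7))+(7*(a*y)))

Answer: ((7*(3+7))+(7*(a*y)))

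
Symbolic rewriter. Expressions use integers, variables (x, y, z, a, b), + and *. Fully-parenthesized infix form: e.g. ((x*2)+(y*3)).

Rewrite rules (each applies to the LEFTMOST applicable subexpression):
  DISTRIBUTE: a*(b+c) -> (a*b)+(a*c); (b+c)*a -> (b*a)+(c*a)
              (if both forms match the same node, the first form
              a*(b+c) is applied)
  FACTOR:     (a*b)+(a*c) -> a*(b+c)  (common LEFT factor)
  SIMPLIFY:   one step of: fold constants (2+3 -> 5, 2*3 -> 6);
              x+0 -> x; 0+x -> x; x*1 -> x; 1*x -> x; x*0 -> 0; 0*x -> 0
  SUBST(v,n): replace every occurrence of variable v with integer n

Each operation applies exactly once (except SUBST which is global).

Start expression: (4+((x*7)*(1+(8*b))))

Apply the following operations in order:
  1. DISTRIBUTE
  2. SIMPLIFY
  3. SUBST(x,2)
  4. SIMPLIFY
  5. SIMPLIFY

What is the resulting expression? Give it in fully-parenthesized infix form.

Start: (4+((x*7)*(1+(8*b))))
Apply DISTRIBUTE at R (target: ((x*7)*(1+(8*b)))): (4+((x*7)*(1+(8*b)))) -> (4+(((x*7)*1)+((x*7)*(8*b))))
Apply SIMPLIFY at RL (target: ((x*7)*1)): (4+(((x*7)*1)+((x*7)*(8*b)))) -> (4+((x*7)+((x*7)*(8*b))))
Apply SUBST(x,2): (4+((x*7)+((x*7)*(8*b)))) -> (4+((2*7)+((2*7)*(8*b))))
Apply SIMPLIFY at RL (target: (2*7)): (4+((2*7)+((2*7)*(8*b)))) -> (4+(14+((2*7)*(8*b))))
Apply SIMPLIFY at RRL (target: (2*7)): (4+(14+((2*7)*(8*b)))) -> (4+(14+(14*(8*b))))

Answer: (4+(14+(14*(8*b))))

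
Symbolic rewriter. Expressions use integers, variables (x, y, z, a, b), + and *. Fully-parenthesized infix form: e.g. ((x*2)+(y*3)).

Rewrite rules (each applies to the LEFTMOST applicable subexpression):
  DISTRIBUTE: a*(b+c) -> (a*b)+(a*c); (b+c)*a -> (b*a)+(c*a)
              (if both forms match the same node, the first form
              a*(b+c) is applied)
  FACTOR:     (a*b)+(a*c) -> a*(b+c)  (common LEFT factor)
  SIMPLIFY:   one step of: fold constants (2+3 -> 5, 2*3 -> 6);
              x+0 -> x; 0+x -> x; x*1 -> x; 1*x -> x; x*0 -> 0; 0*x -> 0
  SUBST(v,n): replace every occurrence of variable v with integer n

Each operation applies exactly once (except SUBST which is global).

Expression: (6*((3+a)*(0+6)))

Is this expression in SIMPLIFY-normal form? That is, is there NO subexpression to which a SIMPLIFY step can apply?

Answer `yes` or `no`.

Expression: (6*((3+a)*(0+6)))
Scanning for simplifiable subexpressions (pre-order)...
  at root: (6*((3+a)*(0+6))) (not simplifiable)
  at R: ((3+a)*(0+6)) (not simplifiable)
  at RL: (3+a) (not simplifiable)
  at RR: (0+6) (SIMPLIFIABLE)
Found simplifiable subexpr at path RR: (0+6)
One SIMPLIFY step would give: (6*((3+a)*6))
-> NOT in normal form.

Answer: no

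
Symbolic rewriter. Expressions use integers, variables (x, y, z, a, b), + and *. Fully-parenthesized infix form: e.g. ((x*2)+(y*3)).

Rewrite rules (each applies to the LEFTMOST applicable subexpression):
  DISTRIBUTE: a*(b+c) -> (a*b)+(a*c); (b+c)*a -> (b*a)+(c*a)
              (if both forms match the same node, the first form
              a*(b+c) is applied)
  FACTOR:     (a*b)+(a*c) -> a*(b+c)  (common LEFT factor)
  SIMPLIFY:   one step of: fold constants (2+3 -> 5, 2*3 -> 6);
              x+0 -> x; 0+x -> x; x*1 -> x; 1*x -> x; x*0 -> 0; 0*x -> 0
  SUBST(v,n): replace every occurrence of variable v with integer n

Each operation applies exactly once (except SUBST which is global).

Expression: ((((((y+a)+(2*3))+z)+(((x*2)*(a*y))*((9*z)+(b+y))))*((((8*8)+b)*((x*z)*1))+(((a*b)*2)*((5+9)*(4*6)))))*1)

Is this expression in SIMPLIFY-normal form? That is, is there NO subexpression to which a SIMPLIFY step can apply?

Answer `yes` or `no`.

Answer: no

Derivation:
Expression: ((((((y+a)+(2*3))+z)+(((x*2)*(a*y))*((9*z)+(b+y))))*((((8*8)+b)*((x*z)*1))+(((a*b)*2)*((5+9)*(4*6)))))*1)
Scanning for simplifiable subexpressions (pre-order)...
  at root: ((((((y+a)+(2*3))+z)+(((x*2)*(a*y))*((9*z)+(b+y))))*((((8*8)+b)*((x*z)*1))+(((a*b)*2)*((5+9)*(4*6)))))*1) (SIMPLIFIABLE)
  at L: (((((y+a)+(2*3))+z)+(((x*2)*(a*y))*((9*z)+(b+y))))*((((8*8)+b)*((x*z)*1))+(((a*b)*2)*((5+9)*(4*6))))) (not simplifiable)
  at LL: ((((y+a)+(2*3))+z)+(((x*2)*(a*y))*((9*z)+(b+y)))) (not simplifiable)
  at LLL: (((y+a)+(2*3))+z) (not simplifiable)
  at LLLL: ((y+a)+(2*3)) (not simplifiable)
  at LLLLL: (y+a) (not simplifiable)
  at LLLLR: (2*3) (SIMPLIFIABLE)
  at LLR: (((x*2)*(a*y))*((9*z)+(b+y))) (not simplifiable)
  at LLRL: ((x*2)*(a*y)) (not simplifiable)
  at LLRLL: (x*2) (not simplifiable)
  at LLRLR: (a*y) (not simplifiable)
  at LLRR: ((9*z)+(b+y)) (not simplifiable)
  at LLRRL: (9*z) (not simplifiable)
  at LLRRR: (b+y) (not simplifiable)
  at LR: ((((8*8)+b)*((x*z)*1))+(((a*b)*2)*((5+9)*(4*6)))) (not simplifiable)
  at LRL: (((8*8)+b)*((x*z)*1)) (not simplifiable)
  at LRLL: ((8*8)+b) (not simplifiable)
  at LRLLL: (8*8) (SIMPLIFIABLE)
  at LRLR: ((x*z)*1) (SIMPLIFIABLE)
  at LRLRL: (x*z) (not simplifiable)
  at LRR: (((a*b)*2)*((5+9)*(4*6))) (not simplifiable)
  at LRRL: ((a*b)*2) (not simplifiable)
  at LRRLL: (a*b) (not simplifiable)
  at LRRR: ((5+9)*(4*6)) (not simplifiable)
  at LRRRL: (5+9) (SIMPLIFIABLE)
  at LRRRR: (4*6) (SIMPLIFIABLE)
Found simplifiable subexpr at path root: ((((((y+a)+(2*3))+z)+(((x*2)*(a*y))*((9*z)+(b+y))))*((((8*8)+b)*((x*z)*1))+(((a*b)*2)*((5+9)*(4*6)))))*1)
One SIMPLIFY step would give: (((((y+a)+(2*3))+z)+(((x*2)*(a*y))*((9*z)+(b+y))))*((((8*8)+b)*((x*z)*1))+(((a*b)*2)*((5+9)*(4*6)))))
-> NOT in normal form.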